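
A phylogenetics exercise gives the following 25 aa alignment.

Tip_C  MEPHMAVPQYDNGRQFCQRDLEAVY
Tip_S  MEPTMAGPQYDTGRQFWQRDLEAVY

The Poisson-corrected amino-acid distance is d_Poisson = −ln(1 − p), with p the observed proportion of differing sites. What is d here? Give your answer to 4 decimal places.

0.1744

The sequences differ at positions 4 (H/T), 7 (V/G), 12 (N/T), 17 (C/W).
p = 4/25 = 0.160000.
d = −ln(1 − 0.160000) = −ln(0.840000) = 0.1744.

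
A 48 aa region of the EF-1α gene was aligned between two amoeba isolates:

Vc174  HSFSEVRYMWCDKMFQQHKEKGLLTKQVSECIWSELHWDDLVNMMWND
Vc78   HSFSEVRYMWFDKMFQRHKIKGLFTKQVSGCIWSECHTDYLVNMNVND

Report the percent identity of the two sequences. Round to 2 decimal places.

Mismatches occur at site 11 (C/F), site 17 (Q/R), site 20 (E/I), site 24 (L/F), site 30 (E/G), site 36 (L/C), site 38 (W/T), site 40 (D/Y), site 45 (M/N), site 46 (W/V).
38 of the 48 sites match, so the percent identity is 38/48 × 100 = 79.17%.

79.17%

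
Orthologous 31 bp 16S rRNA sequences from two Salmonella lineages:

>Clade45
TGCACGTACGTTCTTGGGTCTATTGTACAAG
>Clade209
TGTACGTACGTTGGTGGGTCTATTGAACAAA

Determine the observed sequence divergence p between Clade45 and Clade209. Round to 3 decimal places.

0.161

Differing sites — 3:C/T; 13:C/G; 14:T/G; 26:T/A; 31:G/A.
There are 5 differences over 31 sites, so p = 5/31 = 0.161.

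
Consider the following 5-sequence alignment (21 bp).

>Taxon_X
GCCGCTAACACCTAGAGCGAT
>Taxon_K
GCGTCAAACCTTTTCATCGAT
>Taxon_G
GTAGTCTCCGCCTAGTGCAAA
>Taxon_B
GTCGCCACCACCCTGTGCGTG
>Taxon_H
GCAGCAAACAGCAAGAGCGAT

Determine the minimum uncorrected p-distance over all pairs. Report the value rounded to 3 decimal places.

0.190

Pairwise Hamming distances:
  Taxon_X vs Taxon_K: 9
  Taxon_X vs Taxon_G: 10
  Taxon_X vs Taxon_B: 8
  Taxon_X vs Taxon_H: 4
  Taxon_K vs Taxon_G: 16
  Taxon_K vs Taxon_B: 14
  Taxon_K vs Taxon_H: 9
  Taxon_G vs Taxon_B: 9
  Taxon_G vs Taxon_H: 11
  Taxon_B vs Taxon_H: 10
The smallest is 4 mismatches, between Taxon_X and Taxon_H; p = 4/21 = 0.190.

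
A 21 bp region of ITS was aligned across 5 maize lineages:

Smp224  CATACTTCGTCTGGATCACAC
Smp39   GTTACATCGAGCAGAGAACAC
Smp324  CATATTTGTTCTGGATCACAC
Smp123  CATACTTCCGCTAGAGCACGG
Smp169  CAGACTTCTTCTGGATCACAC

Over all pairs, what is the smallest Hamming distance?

Pairwise Hamming distances:
  Smp224 vs Smp39: 9
  Smp224 vs Smp324: 3
  Smp224 vs Smp123: 6
  Smp224 vs Smp169: 2
  Smp39 vs Smp324: 12
  Smp39 vs Smp123: 10
  Smp39 vs Smp169: 11
  Smp324 vs Smp123: 8
  Smp324 vs Smp169: 3
  Smp123 vs Smp169: 7
The smallest is 2, between Smp224 and Smp169.

2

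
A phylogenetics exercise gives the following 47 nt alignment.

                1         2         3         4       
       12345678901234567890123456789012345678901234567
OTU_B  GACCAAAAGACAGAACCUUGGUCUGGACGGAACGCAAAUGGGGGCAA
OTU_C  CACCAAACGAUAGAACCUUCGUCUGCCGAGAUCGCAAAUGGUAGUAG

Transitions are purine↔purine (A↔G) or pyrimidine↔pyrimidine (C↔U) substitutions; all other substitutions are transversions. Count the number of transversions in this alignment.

The sequences differ at positions 1 (G/C, transversion), 8 (A/C, transversion), 11 (C/U, transition), 20 (G/C, transversion), 26 (G/C, transversion), 27 (A/C, transversion), 28 (C/G, transversion), 29 (G/A, transition), 32 (A/U, transversion), 42 (G/U, transversion), 43 (G/A, transition), 45 (C/U, transition), 47 (A/G, transition).
Of the 13 differences, 5 transitions and 8 transversions, so the answer is 8.

8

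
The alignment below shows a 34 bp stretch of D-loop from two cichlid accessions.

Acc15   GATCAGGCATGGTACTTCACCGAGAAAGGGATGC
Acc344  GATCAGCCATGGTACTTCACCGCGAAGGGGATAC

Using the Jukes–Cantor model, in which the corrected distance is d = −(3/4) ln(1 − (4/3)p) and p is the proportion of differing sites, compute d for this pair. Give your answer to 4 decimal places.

0.1280

The sequences differ at positions 7 (G/C), 23 (A/C), 27 (A/G), 33 (G/A).
p = 4/34 = 0.117647.
d = −0.75 · ln(1 − (4/3)·0.117647) = −0.75 · ln(0.843137) = −0.75 · (-0.170626) = 0.1280.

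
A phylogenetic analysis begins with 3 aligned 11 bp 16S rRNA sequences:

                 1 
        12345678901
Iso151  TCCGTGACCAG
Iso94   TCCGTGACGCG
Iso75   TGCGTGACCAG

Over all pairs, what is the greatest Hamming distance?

Pairwise Hamming distances:
  Iso151 vs Iso94: 2
  Iso151 vs Iso75: 1
  Iso94 vs Iso75: 3
The largest is 3, between Iso94 and Iso75.

3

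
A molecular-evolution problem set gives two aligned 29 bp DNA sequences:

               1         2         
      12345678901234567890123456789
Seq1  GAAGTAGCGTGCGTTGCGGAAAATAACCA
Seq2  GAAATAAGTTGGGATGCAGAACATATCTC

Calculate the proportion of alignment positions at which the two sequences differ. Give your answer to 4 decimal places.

0.3793

The sequences differ at positions 4 (G/A), 7 (G/A), 8 (C/G), 9 (G/T), 12 (C/G), 14 (T/A), 18 (G/A), 22 (A/C), 26 (A/T), 28 (C/T), 29 (A/C).
There are 11 differences over 29 sites, so p = 11/29 = 0.3793.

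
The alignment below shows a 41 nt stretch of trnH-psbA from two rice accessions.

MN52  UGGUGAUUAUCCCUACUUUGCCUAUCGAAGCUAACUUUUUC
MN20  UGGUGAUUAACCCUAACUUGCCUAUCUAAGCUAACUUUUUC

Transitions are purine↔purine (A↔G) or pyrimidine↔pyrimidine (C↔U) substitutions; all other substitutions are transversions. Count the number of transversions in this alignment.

Mismatches occur at site 10 (U↔A, transversion), site 16 (C↔A, transversion), site 17 (U↔C, transition), site 27 (G↔U, transversion).
Of the 4 differences, 1 transition and 3 transversions, so the answer is 3.

3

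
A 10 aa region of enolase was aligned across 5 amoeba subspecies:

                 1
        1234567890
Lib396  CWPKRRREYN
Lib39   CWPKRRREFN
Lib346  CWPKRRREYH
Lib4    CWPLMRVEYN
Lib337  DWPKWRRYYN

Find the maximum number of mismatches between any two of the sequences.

Pairwise Hamming distances:
  Lib396 vs Lib39: 1
  Lib396 vs Lib346: 1
  Lib396 vs Lib4: 3
  Lib396 vs Lib337: 3
  Lib39 vs Lib346: 2
  Lib39 vs Lib4: 4
  Lib39 vs Lib337: 4
  Lib346 vs Lib4: 4
  Lib346 vs Lib337: 4
  Lib4 vs Lib337: 5
The largest is 5, between Lib4 and Lib337.

5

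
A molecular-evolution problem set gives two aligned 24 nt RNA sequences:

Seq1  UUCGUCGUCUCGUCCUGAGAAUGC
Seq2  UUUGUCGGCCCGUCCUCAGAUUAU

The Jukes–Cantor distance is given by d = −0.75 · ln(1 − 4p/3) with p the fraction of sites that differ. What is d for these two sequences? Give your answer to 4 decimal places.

0.3694

Mismatches occur at site 3 (C→U), site 8 (U→G), site 10 (U→C), site 17 (G→C), site 21 (A→U), site 23 (G→A), site 24 (C→U).
p = 7/24 = 0.291667.
d = −0.75 · ln(1 − (4/3)·0.291667) = −0.75 · ln(0.611111) = −0.75 · (-0.492477) = 0.3694.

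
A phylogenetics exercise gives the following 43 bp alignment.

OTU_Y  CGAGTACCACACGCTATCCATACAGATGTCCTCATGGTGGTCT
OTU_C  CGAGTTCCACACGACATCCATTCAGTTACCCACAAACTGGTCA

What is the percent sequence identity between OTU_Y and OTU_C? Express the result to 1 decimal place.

72.1%

Differing sites — 6:A/T; 14:C/A; 15:T/C; 22:A/T; 26:A/T; 28:G/A; 29:T/C; 32:T/A; 35:T/A; 36:G/A; 37:G/C; 43:T/A.
31 of the 43 sites match, so the percent identity is 31/43 × 100 = 72.1%.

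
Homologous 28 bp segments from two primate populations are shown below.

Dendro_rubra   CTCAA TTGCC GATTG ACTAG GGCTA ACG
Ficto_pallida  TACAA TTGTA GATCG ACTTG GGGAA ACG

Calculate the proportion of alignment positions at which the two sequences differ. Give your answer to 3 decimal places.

0.286

Mismatches occur at site 1 (C/T), site 2 (T/A), site 9 (C/T), site 10 (C/A), site 14 (T/C), site 19 (A/T), site 23 (C/G), site 24 (T/A).
There are 8 differences over 28 sites, so p = 8/28 = 0.286.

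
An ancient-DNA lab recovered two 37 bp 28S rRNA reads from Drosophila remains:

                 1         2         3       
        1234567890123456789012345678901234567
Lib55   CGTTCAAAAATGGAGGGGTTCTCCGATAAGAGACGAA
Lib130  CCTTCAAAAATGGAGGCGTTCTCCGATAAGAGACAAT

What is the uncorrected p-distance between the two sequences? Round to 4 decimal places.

Differing sites — 2:G/C; 17:G/C; 35:G/A; 37:A/T.
There are 4 differences over 37 sites, so p = 4/37 = 0.1081.

0.1081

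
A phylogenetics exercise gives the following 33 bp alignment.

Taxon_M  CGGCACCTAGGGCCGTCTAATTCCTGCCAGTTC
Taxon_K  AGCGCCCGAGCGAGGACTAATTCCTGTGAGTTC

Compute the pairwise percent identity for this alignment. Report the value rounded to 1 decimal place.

66.7%

Mismatches occur at site 1 (C↔A), site 3 (G↔C), site 4 (C↔G), site 5 (A↔C), site 8 (T↔G), site 11 (G↔C), site 13 (C↔A), site 14 (C↔G), site 16 (T↔A), site 27 (C↔T), site 28 (C↔G).
22 of the 33 sites match, so the percent identity is 22/33 × 100 = 66.7%.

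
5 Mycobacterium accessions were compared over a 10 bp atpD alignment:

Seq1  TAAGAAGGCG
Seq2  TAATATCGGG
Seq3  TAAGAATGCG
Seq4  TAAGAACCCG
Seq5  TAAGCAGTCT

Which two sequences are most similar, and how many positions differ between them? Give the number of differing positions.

Pairwise Hamming distances:
  Seq1 vs Seq2: 4
  Seq1 vs Seq3: 1
  Seq1 vs Seq4: 2
  Seq1 vs Seq5: 3
  Seq2 vs Seq3: 4
  Seq2 vs Seq4: 4
  Seq2 vs Seq5: 7
  Seq3 vs Seq4: 2
  Seq3 vs Seq5: 4
  Seq4 vs Seq5: 4
The smallest is 1, between Seq1 and Seq3.

1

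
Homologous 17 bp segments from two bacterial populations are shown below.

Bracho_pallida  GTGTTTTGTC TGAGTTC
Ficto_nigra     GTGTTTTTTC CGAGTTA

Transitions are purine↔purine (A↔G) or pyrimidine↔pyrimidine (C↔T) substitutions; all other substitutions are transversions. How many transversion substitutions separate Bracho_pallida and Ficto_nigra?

Differing sites — 8:G/T (Tv); 11:T/C (Ti); 17:C/A (Tv).
Of the 3 differences, 1 transition and 2 transversions, so the answer is 2.

2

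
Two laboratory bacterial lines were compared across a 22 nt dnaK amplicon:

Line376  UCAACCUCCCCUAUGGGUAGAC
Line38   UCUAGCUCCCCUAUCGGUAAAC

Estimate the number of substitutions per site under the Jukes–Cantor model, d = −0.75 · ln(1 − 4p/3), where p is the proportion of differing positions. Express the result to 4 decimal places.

0.2082

The sequences differ at positions 3 (A/U), 5 (C/G), 15 (G/C), 20 (G/A).
p = 4/22 = 0.181818.
d = −0.75 · ln(1 − (4/3)·0.181818) = −0.75 · ln(0.757576) = −0.75 · (-0.277631) = 0.2082.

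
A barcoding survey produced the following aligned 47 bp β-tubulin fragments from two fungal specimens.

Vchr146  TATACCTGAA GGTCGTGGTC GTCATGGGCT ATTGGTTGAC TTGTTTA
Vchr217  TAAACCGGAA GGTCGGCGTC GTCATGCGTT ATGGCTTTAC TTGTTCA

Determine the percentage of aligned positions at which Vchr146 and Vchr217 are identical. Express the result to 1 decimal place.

Differing sites — 3:T/A; 7:T/G; 16:T/G; 17:G/C; 27:G/C; 29:C/T; 33:T/G; 35:G/C; 38:G/T; 46:T/C.
37 of the 47 sites match, so the percent identity is 37/47 × 100 = 78.7%.

78.7%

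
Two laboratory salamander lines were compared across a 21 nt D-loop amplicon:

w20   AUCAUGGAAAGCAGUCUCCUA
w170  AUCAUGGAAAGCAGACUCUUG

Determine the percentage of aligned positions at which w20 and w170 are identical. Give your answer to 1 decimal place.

85.7%

Differing sites — 15:U/A; 19:C/U; 21:A/G.
18 of the 21 sites match, so the percent identity is 18/21 × 100 = 85.7%.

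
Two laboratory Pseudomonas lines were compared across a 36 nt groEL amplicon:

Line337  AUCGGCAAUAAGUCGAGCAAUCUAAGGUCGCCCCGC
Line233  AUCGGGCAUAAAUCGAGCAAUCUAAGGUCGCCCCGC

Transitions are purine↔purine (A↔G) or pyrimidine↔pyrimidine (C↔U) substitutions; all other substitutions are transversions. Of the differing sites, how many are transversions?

Differing sites — 6:C/G (Tv); 7:A/C (Tv); 12:G/A (Ti).
Of the 3 differences, 1 transition and 2 transversions, so the answer is 2.

2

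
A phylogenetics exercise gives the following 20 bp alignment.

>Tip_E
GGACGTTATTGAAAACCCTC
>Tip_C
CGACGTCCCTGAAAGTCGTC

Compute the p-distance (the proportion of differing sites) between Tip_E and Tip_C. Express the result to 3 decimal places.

Differing sites — 1:G/C; 7:T/C; 8:A/C; 9:T/C; 15:A/G; 16:C/T; 18:C/G.
There are 7 differences over 20 sites, so p = 7/20 = 0.350.

0.350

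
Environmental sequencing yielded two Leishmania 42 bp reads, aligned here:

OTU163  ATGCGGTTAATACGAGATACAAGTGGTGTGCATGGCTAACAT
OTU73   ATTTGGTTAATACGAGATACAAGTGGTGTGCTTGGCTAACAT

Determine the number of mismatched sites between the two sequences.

Differing sites — 3:G/T; 4:C/T; 32:A/T.
That gives 3 mismatches out of 42 aligned sites, so the Hamming distance is 3.

3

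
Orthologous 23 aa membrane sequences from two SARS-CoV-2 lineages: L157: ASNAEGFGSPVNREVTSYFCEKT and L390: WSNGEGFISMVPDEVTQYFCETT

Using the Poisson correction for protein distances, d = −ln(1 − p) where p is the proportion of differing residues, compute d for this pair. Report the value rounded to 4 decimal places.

Differing sites — 1:A/W; 4:A/G; 8:G/I; 10:P/M; 12:N/P; 13:R/D; 17:S/Q; 22:K/T.
p = 8/23 = 0.347826.
d = −ln(1 − 0.347826) = −ln(0.652174) = 0.4274.

0.4274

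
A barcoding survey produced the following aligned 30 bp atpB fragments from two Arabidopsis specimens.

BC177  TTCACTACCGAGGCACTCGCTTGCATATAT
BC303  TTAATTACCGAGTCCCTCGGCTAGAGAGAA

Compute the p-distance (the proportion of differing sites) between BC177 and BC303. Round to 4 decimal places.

Mismatches occur at site 3 (C→A), site 5 (C→T), site 13 (G→T), site 15 (A→C), site 20 (C→G), site 21 (T→C), site 23 (G→A), site 24 (C→G), site 26 (T→G), site 28 (T→G), site 30 (T→A).
There are 11 differences over 30 sites, so p = 11/30 = 0.3667.

0.3667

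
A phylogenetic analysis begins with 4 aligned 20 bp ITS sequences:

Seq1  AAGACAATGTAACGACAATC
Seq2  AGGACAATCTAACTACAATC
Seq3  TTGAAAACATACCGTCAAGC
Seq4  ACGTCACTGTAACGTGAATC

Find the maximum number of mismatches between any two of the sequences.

Pairwise Hamming distances:
  Seq1 vs Seq2: 3
  Seq1 vs Seq3: 8
  Seq1 vs Seq4: 5
  Seq2 vs Seq3: 9
  Seq2 vs Seq4: 7
  Seq3 vs Seq4: 10
The largest is 10, between Seq3 and Seq4.

10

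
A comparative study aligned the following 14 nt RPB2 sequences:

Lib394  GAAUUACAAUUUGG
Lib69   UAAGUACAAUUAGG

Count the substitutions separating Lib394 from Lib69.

Mismatches occur at site 1 (G→U), site 4 (U→G), site 12 (U→A).
That gives 3 mismatches out of 14 aligned sites, so the Hamming distance is 3.

3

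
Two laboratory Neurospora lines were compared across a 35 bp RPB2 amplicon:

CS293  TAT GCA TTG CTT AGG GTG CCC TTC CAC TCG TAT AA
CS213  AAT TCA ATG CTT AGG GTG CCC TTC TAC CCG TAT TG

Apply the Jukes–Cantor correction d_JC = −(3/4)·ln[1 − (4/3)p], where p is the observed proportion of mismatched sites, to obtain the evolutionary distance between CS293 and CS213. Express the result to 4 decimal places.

Differing sites — 1:T/A; 4:G/T; 7:T/A; 25:C/T; 28:T/C; 34:A/T; 35:A/G.
p = 7/35 = 0.200000.
d = −0.75 · ln(1 − (4/3)·0.200000) = −0.75 · ln(0.733333) = −0.75 · (-0.310155) = 0.2326.

0.2326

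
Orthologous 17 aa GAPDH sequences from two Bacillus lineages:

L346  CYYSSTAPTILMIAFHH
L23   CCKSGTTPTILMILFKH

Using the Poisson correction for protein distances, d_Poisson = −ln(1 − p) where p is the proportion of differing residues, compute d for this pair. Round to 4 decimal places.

0.4353

Mismatches occur at site 2 (Y→C), site 3 (Y→K), site 5 (S→G), site 7 (A→T), site 14 (A→L), site 16 (H→K).
p = 6/17 = 0.352941.
d = −ln(1 − 0.352941) = −ln(0.647059) = 0.4353.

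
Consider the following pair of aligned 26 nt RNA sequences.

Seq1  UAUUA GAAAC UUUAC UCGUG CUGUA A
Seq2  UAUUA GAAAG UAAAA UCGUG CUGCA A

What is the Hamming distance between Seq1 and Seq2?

5

Mismatches occur at site 10 (C↔G), site 12 (U↔A), site 13 (U↔A), site 15 (C↔A), site 24 (U↔C).
That gives 5 mismatches out of 26 aligned sites, so the Hamming distance is 5.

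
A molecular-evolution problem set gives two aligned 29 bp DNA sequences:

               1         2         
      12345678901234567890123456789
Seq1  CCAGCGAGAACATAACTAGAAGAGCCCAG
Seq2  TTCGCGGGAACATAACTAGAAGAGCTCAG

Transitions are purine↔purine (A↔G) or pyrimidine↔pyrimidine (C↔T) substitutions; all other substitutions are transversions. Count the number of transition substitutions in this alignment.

The sequences differ at positions 1 (C/T, transition), 2 (C/T, transition), 3 (A/C, transversion), 7 (A/G, transition), 26 (C/T, transition).
Of the 5 differences, 4 transitions and 1 transversion, so the answer is 4.

4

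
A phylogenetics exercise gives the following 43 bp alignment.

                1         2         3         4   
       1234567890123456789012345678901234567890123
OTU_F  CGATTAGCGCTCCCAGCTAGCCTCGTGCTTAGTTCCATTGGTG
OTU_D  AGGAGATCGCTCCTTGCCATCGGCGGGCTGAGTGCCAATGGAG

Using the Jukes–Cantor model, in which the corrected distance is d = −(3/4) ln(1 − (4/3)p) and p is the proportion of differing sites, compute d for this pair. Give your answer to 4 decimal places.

Differing sites — 1:C/A; 3:A/G; 4:T/A; 5:T/G; 7:G/T; 14:C/T; 15:A/T; 18:T/C; 20:G/T; 22:C/G; 23:T/G; 26:T/G; 30:T/G; 34:T/G; 38:T/A; 42:T/A.
p = 16/43 = 0.372093.
d = −0.75 · ln(1 − (4/3)·0.372093) = −0.75 · ln(0.503876) = −0.75 · (-0.685425) = 0.5141.

0.5141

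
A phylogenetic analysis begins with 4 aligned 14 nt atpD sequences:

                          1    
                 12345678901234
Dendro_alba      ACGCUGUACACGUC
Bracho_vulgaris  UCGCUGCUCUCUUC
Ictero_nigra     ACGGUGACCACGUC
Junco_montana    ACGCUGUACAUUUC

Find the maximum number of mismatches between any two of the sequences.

6

Pairwise Hamming distances:
  Dendro_alba vs Bracho_vulgaris: 5
  Dendro_alba vs Ictero_nigra: 3
  Dendro_alba vs Junco_montana: 2
  Bracho_vulgaris vs Ictero_nigra: 6
  Bracho_vulgaris vs Junco_montana: 5
  Ictero_nigra vs Junco_montana: 5
The largest is 6, between Bracho_vulgaris and Ictero_nigra.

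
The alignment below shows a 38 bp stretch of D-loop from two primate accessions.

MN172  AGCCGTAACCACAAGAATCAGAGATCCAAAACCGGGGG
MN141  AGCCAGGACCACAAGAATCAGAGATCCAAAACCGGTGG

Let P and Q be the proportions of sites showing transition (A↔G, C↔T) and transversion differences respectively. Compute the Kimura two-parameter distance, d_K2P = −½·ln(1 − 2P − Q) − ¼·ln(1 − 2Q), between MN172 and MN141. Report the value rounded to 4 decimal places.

0.1137

Differing sites — 5:G/A (Ti); 6:T/G (Tv); 7:A/G (Ti); 36:G/T (Tv).
Of the 4 differences, 2 transitions and 2 transversions over 38 sites: P = 2/38 = 0.052632, Q = 2/38 = 0.052632.
d = −0.5·ln(0.842104) − 0.25·ln(0.894736) = −0.5·(-0.171852) − 0.25·(-0.111227) = 0.1137.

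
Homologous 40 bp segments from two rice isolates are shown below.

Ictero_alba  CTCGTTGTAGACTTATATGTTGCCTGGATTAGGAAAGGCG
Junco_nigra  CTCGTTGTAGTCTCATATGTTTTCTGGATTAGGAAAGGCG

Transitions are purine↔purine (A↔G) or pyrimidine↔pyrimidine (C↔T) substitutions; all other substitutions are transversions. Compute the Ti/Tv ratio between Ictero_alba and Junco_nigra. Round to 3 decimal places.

1.000

Differing sites — 11:A/T (Tv); 14:T/C (Ti); 22:G/T (Tv); 23:C/T (Ti).
Of the 4 differences, 2 transitions and 2 transversions, so Ti/Tv = 2/2 = 1.000.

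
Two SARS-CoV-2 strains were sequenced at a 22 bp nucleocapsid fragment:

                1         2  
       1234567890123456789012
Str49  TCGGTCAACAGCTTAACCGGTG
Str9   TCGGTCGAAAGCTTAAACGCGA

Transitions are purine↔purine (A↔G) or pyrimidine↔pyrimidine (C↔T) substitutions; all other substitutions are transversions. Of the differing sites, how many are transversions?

4

Differing sites — 7:A/G (Ti); 9:C/A (Tv); 17:C/A (Tv); 20:G/C (Tv); 21:T/G (Tv); 22:G/A (Ti).
Of the 6 differences, 2 transitions and 4 transversions, so the answer is 4.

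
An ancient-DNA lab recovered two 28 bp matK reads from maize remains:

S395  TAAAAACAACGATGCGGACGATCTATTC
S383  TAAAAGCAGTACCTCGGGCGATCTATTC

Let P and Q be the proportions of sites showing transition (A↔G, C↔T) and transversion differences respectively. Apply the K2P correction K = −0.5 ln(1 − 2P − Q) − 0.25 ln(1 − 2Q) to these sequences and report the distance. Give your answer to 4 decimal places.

0.3851

The sequences differ at positions 6 (A/G, transition), 9 (A/G, transition), 10 (C/T, transition), 11 (G/A, transition), 12 (A/C, transversion), 13 (T/C, transition), 14 (G/T, transversion), 18 (A/G, transition).
Of the 8 differences, 6 transitions and 2 transversions over 28 sites: P = 6/28 = 0.214286, Q = 2/28 = 0.071429.
d = −0.5·ln(0.499999) − 0.25·ln(0.857142) = −0.5·(-0.693149) − 0.25·(-0.154152) = 0.3851.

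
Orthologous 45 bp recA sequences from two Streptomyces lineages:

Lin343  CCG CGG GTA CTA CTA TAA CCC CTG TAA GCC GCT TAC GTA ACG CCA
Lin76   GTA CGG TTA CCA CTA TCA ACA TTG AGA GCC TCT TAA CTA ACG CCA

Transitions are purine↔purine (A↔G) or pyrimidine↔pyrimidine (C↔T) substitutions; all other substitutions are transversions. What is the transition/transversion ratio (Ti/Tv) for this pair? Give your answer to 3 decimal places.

The sequences differ at positions 1 (C/G, transversion), 2 (C/T, transition), 3 (G/A, transition), 7 (G/T, transversion), 11 (T/C, transition), 17 (A/C, transversion), 19 (C/A, transversion), 21 (C/A, transversion), 22 (C/T, transition), 25 (T/A, transversion), 26 (A/G, transition), 31 (G/T, transversion), 36 (C/A, transversion), 37 (G/C, transversion).
Of the 14 differences, 5 transitions and 9 transversions, so Ti/Tv = 5/9 = 0.556.

0.556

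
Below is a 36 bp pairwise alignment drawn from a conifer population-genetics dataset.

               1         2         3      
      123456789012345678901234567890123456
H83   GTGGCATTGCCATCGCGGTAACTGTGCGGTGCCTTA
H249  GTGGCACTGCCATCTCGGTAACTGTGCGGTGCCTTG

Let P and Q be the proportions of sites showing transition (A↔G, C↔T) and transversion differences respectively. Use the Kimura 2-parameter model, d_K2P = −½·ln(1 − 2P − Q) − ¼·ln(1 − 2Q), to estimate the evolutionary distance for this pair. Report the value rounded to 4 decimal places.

0.0891

Mismatches occur at site 7 (T↔C, transition), site 15 (G↔T, transversion), site 36 (A↔G, transition).
Of the 3 differences, 2 transitions and 1 transversion over 36 sites: P = 2/36 = 0.055556, Q = 1/36 = 0.027778.
d = −0.5·ln(0.861110) − 0.25·ln(0.944444) = −0.5·(-0.149533) − 0.25·(-0.057159) = 0.0891.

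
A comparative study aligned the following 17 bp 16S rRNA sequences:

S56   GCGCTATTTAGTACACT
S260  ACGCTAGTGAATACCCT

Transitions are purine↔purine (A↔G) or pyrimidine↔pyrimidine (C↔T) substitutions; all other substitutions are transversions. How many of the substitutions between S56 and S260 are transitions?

Mismatches occur at site 1 (G→A, transition), site 7 (T→G, transversion), site 9 (T→G, transversion), site 11 (G→A, transition), site 15 (A→C, transversion).
Of the 5 differences, 2 transitions and 3 transversions, so the answer is 2.

2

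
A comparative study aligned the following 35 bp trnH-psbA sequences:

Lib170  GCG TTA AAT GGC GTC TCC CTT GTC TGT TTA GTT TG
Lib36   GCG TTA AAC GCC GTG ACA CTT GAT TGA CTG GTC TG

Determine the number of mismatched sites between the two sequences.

The sequences differ at positions 9 (T/C), 11 (G/C), 15 (C/G), 16 (T/A), 18 (C/A), 23 (T/A), 24 (C/T), 27 (T/A), 28 (T/C), 30 (A/G), 33 (T/C).
That gives 11 mismatches out of 35 aligned sites, so the Hamming distance is 11.

11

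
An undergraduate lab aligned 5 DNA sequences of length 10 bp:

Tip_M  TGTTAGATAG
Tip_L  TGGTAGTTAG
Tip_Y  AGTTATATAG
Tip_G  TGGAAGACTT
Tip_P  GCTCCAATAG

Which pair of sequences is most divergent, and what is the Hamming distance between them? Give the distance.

Pairwise Hamming distances:
  Tip_M vs Tip_L: 2
  Tip_M vs Tip_Y: 2
  Tip_M vs Tip_G: 5
  Tip_M vs Tip_P: 5
  Tip_L vs Tip_Y: 4
  Tip_L vs Tip_G: 5
  Tip_L vs Tip_P: 7
  Tip_Y vs Tip_G: 7
  Tip_Y vs Tip_P: 5
  Tip_G vs Tip_P: 9
The largest is 9, between Tip_G and Tip_P.

9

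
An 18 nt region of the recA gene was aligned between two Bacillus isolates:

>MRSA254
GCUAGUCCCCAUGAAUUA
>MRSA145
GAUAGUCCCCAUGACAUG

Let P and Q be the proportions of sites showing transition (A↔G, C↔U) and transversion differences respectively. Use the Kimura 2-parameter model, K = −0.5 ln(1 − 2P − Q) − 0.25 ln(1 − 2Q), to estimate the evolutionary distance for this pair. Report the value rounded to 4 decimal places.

0.2641

The sequences differ at positions 2 (C/A, transversion), 15 (A/C, transversion), 16 (U/A, transversion), 18 (A/G, transition).
Of the 4 differences, 1 transition and 3 transversions over 18 sites: P = 1/18 = 0.055556, Q = 3/18 = 0.166667.
d = −0.5·ln(0.722221) − 0.25·ln(0.666666) = −0.5·(-0.325424) − 0.25·(-0.405466) = 0.2641.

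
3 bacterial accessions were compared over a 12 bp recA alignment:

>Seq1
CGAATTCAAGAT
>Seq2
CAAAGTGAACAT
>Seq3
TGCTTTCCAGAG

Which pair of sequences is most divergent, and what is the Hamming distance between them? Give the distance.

Pairwise Hamming distances:
  Seq1 vs Seq2: 4
  Seq1 vs Seq3: 5
  Seq2 vs Seq3: 9
The largest is 9, between Seq2 and Seq3.

9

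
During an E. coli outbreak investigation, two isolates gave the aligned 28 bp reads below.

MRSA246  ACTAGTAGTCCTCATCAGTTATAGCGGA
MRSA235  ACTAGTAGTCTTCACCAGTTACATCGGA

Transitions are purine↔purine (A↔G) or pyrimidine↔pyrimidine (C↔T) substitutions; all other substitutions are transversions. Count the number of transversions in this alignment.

1

Differing sites — 11:C/T (Ti); 15:T/C (Ti); 22:T/C (Ti); 24:G/T (Tv).
Of the 4 differences, 3 transitions and 1 transversion, so the answer is 1.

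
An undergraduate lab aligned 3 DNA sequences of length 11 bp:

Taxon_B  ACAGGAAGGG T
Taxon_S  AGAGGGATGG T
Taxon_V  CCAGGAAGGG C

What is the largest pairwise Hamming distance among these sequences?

Pairwise Hamming distances:
  Taxon_B vs Taxon_S: 3
  Taxon_B vs Taxon_V: 2
  Taxon_S vs Taxon_V: 5
The largest is 5, between Taxon_S and Taxon_V.

5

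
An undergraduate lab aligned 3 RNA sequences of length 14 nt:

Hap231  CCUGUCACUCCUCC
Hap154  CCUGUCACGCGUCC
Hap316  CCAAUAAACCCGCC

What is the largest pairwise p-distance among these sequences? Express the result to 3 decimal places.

0.500

Pairwise Hamming distances:
  Hap231 vs Hap154: 2
  Hap231 vs Hap316: 6
  Hap154 vs Hap316: 7
The largest is 7 mismatches, between Hap154 and Hap316; p = 7/14 = 0.500.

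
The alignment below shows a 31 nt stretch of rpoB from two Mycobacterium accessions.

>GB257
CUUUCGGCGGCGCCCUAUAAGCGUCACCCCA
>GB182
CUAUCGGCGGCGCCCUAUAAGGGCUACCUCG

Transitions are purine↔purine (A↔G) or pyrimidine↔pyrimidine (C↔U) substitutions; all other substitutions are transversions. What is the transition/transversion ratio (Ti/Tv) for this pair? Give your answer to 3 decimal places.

2.000

The sequences differ at positions 3 (U/A, transversion), 22 (C/G, transversion), 24 (U/C, transition), 25 (C/U, transition), 29 (C/U, transition), 31 (A/G, transition).
Of the 6 differences, 4 transitions and 2 transversions, so Ti/Tv = 4/2 = 2.000.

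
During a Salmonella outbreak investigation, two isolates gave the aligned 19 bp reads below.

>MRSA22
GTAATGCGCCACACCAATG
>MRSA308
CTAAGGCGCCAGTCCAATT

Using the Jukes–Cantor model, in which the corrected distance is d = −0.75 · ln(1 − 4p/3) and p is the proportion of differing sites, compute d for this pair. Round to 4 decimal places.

The sequences differ at positions 1 (G/C), 5 (T/G), 12 (C/G), 13 (A/T), 19 (G/T).
p = 5/19 = 0.263158.
d = −0.75 · ln(1 − (4/3)·0.263158) = −0.75 · ln(0.649123) = −0.75 · (-0.432133) = 0.3241.

0.3241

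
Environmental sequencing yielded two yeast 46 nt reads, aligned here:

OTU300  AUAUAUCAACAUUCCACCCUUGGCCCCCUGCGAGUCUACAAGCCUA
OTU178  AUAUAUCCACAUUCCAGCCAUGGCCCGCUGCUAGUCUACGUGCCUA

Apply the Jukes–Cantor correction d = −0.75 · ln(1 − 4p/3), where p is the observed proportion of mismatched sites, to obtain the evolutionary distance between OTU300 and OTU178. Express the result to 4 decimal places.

Differing sites — 8:A/C; 17:C/G; 20:U/A; 27:C/G; 32:G/U; 40:A/G; 41:A/U.
p = 7/46 = 0.152174.
d = −0.75 · ln(1 − (4/3)·0.152174) = −0.75 · ln(0.797101) = −0.75 · (-0.226774) = 0.1701.

0.1701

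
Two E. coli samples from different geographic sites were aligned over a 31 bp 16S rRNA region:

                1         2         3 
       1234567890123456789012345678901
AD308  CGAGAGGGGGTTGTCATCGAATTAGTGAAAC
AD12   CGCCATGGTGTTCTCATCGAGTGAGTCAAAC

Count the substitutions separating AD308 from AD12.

Differing sites — 3:A/C; 4:G/C; 6:G/T; 9:G/T; 13:G/C; 21:A/G; 23:T/G; 27:G/C.
That gives 8 mismatches out of 31 aligned sites, so the Hamming distance is 8.

8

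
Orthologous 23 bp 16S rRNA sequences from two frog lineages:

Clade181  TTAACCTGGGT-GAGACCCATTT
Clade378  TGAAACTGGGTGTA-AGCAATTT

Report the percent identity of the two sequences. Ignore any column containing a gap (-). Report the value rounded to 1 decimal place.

Excluding the 2 gap columns leaves 21 comparable sites.
Differing sites — 2:T/G; 5:C/A; 13:G/T; 17:C/G; 19:C/A.
16 of the 21 comparable sites match, so the percent identity is 16/21 × 100 = 76.2%.

76.2%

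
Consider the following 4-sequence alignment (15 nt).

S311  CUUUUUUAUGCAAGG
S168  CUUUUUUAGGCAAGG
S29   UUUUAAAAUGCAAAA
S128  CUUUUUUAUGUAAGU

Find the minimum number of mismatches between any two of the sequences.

Pairwise Hamming distances:
  S311 vs S168: 1
  S311 vs S29: 6
  S311 vs S128: 2
  S168 vs S29: 7
  S168 vs S128: 3
  S29 vs S128: 7
The smallest is 1, between S311 and S168.

1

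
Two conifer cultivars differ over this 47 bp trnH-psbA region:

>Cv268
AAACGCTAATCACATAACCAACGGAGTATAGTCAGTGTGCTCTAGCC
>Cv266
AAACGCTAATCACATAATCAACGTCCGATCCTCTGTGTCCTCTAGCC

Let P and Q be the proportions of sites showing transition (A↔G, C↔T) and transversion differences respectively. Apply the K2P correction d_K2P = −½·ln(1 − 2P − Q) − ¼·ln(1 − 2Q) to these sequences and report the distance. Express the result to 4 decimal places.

0.2237

Differing sites — 18:C/T (Ti); 24:G/T (Tv); 25:A/C (Tv); 26:G/C (Tv); 27:T/G (Tv); 30:A/C (Tv); 31:G/C (Tv); 34:A/T (Tv); 39:G/C (Tv).
Of the 9 differences, 1 transition and 8 transversions over 47 sites: P = 1/47 = 0.021277, Q = 8/47 = 0.170213.
d = −0.5·ln(0.787233) − 0.25·ln(0.659574) = −0.5·(-0.239231) − 0.25·(-0.416161) = 0.2237.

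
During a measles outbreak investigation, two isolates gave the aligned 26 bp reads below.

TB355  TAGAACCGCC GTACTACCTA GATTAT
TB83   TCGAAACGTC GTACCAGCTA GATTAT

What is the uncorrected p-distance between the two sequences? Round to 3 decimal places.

Differing sites — 2:A/C; 6:C/A; 9:C/T; 15:T/C; 17:C/G.
There are 5 differences over 26 sites, so p = 5/26 = 0.192.

0.192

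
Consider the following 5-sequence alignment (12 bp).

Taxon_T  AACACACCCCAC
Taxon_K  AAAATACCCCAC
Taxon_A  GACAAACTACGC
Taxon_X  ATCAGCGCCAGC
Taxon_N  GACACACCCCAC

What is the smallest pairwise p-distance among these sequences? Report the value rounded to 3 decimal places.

0.083

Pairwise Hamming distances:
  Taxon_T vs Taxon_K: 2
  Taxon_T vs Taxon_A: 5
  Taxon_T vs Taxon_X: 6
  Taxon_T vs Taxon_N: 1
  Taxon_K vs Taxon_A: 6
  Taxon_K vs Taxon_X: 7
  Taxon_K vs Taxon_N: 3
  Taxon_A vs Taxon_X: 8
  Taxon_A vs Taxon_N: 4
  Taxon_X vs Taxon_N: 7
The smallest is 1 mismatch, between Taxon_T and Taxon_N; p = 1/12 = 0.083.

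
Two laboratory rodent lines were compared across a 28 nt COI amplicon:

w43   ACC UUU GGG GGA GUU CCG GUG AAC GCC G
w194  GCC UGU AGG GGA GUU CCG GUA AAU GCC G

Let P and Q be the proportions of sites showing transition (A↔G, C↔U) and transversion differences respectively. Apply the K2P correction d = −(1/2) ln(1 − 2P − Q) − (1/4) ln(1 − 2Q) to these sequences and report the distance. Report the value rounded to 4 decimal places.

Mismatches occur at site 1 (A/G, transition), site 5 (U/G, transversion), site 7 (G/A, transition), site 21 (G/A, transition), site 24 (C/U, transition).
Of the 5 differences, 4 transitions and 1 transversion over 28 sites: P = 4/28 = 0.142857, Q = 1/28 = 0.035714.
d = −0.5·ln(0.678572) − 0.25·ln(0.928572) = −0.5·(-0.387765) − 0.25·(-0.074107) = 0.2124.

0.2124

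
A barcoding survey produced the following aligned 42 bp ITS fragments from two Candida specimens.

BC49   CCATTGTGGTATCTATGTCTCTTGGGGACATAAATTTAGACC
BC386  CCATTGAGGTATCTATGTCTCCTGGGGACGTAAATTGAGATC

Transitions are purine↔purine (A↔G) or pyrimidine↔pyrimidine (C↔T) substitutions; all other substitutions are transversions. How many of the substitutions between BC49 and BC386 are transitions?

3

The sequences differ at positions 7 (T/A, transversion), 22 (T/C, transition), 30 (A/G, transition), 37 (T/G, transversion), 41 (C/T, transition).
Of the 5 differences, 3 transitions and 2 transversions, so the answer is 3.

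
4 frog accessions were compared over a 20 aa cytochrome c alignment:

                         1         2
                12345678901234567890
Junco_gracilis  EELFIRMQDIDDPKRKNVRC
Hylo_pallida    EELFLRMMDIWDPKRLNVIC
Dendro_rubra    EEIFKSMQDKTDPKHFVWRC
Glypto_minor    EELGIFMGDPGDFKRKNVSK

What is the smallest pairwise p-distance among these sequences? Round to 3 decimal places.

0.250

Pairwise Hamming distances:
  Junco_gracilis vs Hylo_pallida: 5
  Junco_gracilis vs Dendro_rubra: 9
  Junco_gracilis vs Glypto_minor: 8
  Hylo_pallida vs Dendro_rubra: 11
  Hylo_pallida vs Glypto_minor: 10
  Dendro_rubra vs Glypto_minor: 14
The smallest is 5 mismatches, between Junco_gracilis and Hylo_pallida; p = 5/20 = 0.250.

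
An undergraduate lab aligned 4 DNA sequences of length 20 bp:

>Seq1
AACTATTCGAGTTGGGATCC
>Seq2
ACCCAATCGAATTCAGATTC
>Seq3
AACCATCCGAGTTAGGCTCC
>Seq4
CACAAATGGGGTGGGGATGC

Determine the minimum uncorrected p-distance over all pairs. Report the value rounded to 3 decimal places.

Pairwise Hamming distances:
  Seq1 vs Seq2: 7
  Seq1 vs Seq3: 4
  Seq1 vs Seq4: 7
  Seq2 vs Seq3: 8
  Seq2 vs Seq4: 10
  Seq3 vs Seq4: 10
The smallest is 4 mismatches, between Seq1 and Seq3; p = 4/20 = 0.200.

0.200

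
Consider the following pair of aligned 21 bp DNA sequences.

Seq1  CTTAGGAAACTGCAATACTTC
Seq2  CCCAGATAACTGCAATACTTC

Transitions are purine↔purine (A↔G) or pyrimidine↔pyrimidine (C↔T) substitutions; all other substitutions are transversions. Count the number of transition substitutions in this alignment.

3

Differing sites — 2:T/C (Ti); 3:T/C (Ti); 6:G/A (Ti); 7:A/T (Tv).
Of the 4 differences, 3 transitions and 1 transversion, so the answer is 3.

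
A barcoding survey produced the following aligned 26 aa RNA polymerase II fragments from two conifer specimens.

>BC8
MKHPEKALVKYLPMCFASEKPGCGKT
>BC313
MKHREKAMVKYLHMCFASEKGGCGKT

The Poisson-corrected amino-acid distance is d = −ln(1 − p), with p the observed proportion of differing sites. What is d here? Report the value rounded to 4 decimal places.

0.1671

Mismatches occur at site 4 (P/R), site 8 (L/M), site 13 (P/H), site 21 (P/G).
p = 4/26 = 0.153846.
d = −ln(1 − 0.153846) = −ln(0.846154) = 0.1671.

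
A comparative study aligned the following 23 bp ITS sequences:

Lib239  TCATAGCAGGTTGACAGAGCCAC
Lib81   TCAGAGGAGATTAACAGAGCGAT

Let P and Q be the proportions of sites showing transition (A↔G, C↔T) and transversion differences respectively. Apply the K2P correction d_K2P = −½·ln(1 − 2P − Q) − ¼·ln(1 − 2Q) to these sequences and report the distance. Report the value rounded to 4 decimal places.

0.3238

Mismatches occur at site 4 (T/G, transversion), site 7 (C/G, transversion), site 10 (G/A, transition), site 13 (G/A, transition), site 21 (C/G, transversion), site 23 (C/T, transition).
Of the 6 differences, 3 transitions and 3 transversions over 23 sites: P = 3/23 = 0.130435, Q = 3/23 = 0.130435.
d = −0.5·ln(0.608695) − 0.25·ln(0.739130) = −0.5·(-0.496438) − 0.25·(-0.302281) = 0.3238.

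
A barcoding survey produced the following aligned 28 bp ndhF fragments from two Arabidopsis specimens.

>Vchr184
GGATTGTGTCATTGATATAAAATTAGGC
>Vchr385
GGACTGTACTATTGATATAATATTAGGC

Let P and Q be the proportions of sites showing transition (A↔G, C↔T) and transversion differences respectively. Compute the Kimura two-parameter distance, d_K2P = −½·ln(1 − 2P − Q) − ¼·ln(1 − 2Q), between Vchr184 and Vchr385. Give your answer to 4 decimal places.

0.2124

The sequences differ at positions 4 (T/C, transition), 8 (G/A, transition), 9 (T/C, transition), 10 (C/T, transition), 21 (A/T, transversion).
Of the 5 differences, 4 transitions and 1 transversion over 28 sites: P = 4/28 = 0.142857, Q = 1/28 = 0.035714.
d = −0.5·ln(0.678572) − 0.25·ln(0.928572) = −0.5·(-0.387765) − 0.25·(-0.074107) = 0.2124.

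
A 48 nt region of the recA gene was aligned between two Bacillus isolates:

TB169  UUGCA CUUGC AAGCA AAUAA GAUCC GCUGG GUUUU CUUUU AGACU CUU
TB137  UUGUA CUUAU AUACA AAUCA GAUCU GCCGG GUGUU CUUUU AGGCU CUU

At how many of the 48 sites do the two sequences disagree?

10

Differing sites — 4:C/U; 9:G/A; 10:C/U; 12:A/U; 13:G/A; 19:A/C; 25:C/U; 28:U/C; 33:U/G; 43:A/G.
That gives 10 mismatches out of 48 aligned sites, so the Hamming distance is 10.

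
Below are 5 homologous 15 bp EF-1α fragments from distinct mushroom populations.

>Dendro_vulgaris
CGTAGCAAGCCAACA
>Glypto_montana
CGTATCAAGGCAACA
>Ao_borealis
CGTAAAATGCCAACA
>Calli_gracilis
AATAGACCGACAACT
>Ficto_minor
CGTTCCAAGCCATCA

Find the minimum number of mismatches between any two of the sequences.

Pairwise Hamming distances:
  Dendro_vulgaris vs Glypto_montana: 2
  Dendro_vulgaris vs Ao_borealis: 3
  Dendro_vulgaris vs Calli_gracilis: 7
  Dendro_vulgaris vs Ficto_minor: 3
  Glypto_montana vs Ao_borealis: 4
  Glypto_montana vs Calli_gracilis: 8
  Glypto_montana vs Ficto_minor: 4
  Ao_borealis vs Calli_gracilis: 7
  Ao_borealis vs Ficto_minor: 5
  Calli_gracilis vs Ficto_minor: 10
The smallest is 2, between Dendro_vulgaris and Glypto_montana.

2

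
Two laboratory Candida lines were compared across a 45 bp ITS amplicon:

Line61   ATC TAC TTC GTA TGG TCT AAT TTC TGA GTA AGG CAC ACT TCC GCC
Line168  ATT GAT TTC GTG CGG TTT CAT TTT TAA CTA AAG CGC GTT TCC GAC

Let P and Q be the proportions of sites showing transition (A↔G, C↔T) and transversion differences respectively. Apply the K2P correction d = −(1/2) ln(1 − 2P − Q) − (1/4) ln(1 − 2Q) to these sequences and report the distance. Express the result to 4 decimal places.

0.4800

Mismatches occur at site 3 (C↔T, transition), site 4 (T↔G, transversion), site 6 (C↔T, transition), site 12 (A↔G, transition), site 13 (T↔C, transition), site 17 (C↔T, transition), site 19 (A↔C, transversion), site 24 (C↔T, transition), site 26 (G↔A, transition), site 28 (G↔C, transversion), site 32 (G↔A, transition), site 35 (A↔G, transition), site 37 (A↔G, transition), site 38 (C↔T, transition), site 44 (C↔A, transversion).
Of the 15 differences, 11 transitions and 4 transversions over 45 sites: P = 11/45 = 0.244444, Q = 4/45 = 0.088889.
d = −0.5·ln(0.422223) − 0.25·ln(0.822222) = −0.5·(-0.862222) − 0.25·(-0.195745) = 0.4800.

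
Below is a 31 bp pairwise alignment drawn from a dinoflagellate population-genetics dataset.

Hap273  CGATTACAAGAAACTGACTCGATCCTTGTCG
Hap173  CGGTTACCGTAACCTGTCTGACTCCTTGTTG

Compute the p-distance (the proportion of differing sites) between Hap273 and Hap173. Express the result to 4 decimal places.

Differing sites — 3:A/G; 8:A/C; 9:A/G; 10:G/T; 13:A/C; 17:A/T; 20:C/G; 21:G/A; 22:A/C; 30:C/T.
There are 10 differences over 31 sites, so p = 10/31 = 0.3226.

0.3226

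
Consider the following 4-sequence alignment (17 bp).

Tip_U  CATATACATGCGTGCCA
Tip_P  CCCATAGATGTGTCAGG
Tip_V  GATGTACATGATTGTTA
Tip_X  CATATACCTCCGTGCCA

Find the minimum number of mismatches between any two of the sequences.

Pairwise Hamming distances:
  Tip_U vs Tip_P: 8
  Tip_U vs Tip_V: 6
  Tip_U vs Tip_X: 2
  Tip_P vs Tip_V: 11
  Tip_P vs Tip_X: 10
  Tip_V vs Tip_X: 8
The smallest is 2, between Tip_U and Tip_X.

2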